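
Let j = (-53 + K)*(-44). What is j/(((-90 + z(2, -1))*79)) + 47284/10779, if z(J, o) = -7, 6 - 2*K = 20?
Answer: 333880732/82599477 ≈ 4.0422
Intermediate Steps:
K = -7 (K = 3 - ½*20 = 3 - 10 = -7)
j = 2640 (j = (-53 - 7)*(-44) = -60*(-44) = 2640)
j/(((-90 + z(2, -1))*79)) + 47284/10779 = 2640/(((-90 - 7)*79)) + 47284/10779 = 2640/((-97*79)) + 47284*(1/10779) = 2640/(-7663) + 47284/10779 = 2640*(-1/7663) + 47284/10779 = -2640/7663 + 47284/10779 = 333880732/82599477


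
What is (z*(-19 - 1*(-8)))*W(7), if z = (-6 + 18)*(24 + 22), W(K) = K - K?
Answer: 0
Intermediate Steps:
W(K) = 0
z = 552 (z = 12*46 = 552)
(z*(-19 - 1*(-8)))*W(7) = (552*(-19 - 1*(-8)))*0 = (552*(-19 + 8))*0 = (552*(-11))*0 = -6072*0 = 0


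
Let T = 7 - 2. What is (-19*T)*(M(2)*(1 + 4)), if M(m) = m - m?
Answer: 0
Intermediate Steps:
M(m) = 0
T = 5
(-19*T)*(M(2)*(1 + 4)) = (-19*5)*(0*(1 + 4)) = -0*5 = -95*0 = 0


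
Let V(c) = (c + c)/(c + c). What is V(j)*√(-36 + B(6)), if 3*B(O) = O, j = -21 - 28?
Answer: I*√34 ≈ 5.8309*I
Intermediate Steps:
j = -49
B(O) = O/3
V(c) = 1 (V(c) = (2*c)/((2*c)) = (2*c)*(1/(2*c)) = 1)
V(j)*√(-36 + B(6)) = 1*√(-36 + (⅓)*6) = 1*√(-36 + 2) = 1*√(-34) = 1*(I*√34) = I*√34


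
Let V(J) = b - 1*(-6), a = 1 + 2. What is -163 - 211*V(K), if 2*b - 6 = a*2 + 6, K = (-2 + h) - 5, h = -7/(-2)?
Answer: -3328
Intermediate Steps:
h = 7/2 (h = -7*(-½) = 7/2 ≈ 3.5000)
a = 3
K = -7/2 (K = (-2 + 7/2) - 5 = 3/2 - 5 = -7/2 ≈ -3.5000)
b = 9 (b = 3 + (3*2 + 6)/2 = 3 + (6 + 6)/2 = 3 + (½)*12 = 3 + 6 = 9)
V(J) = 15 (V(J) = 9 - 1*(-6) = 9 + 6 = 15)
-163 - 211*V(K) = -163 - 211*15 = -163 - 3165 = -3328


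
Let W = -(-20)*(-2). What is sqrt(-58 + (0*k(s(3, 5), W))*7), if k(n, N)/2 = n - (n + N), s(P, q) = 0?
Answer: I*sqrt(58) ≈ 7.6158*I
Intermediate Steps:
W = -40 (W = -4*10 = -40)
k(n, N) = -2*N (k(n, N) = 2*(n - (n + N)) = 2*(n - (N + n)) = 2*(n + (-N - n)) = 2*(-N) = -2*N)
sqrt(-58 + (0*k(s(3, 5), W))*7) = sqrt(-58 + (0*(-2*(-40)))*7) = sqrt(-58 + (0*80)*7) = sqrt(-58 + 0*7) = sqrt(-58 + 0) = sqrt(-58) = I*sqrt(58)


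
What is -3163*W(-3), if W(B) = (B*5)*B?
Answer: -142335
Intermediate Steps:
W(B) = 5*B² (W(B) = (5*B)*B = 5*B²)
-3163*W(-3) = -15815*(-3)² = -15815*9 = -3163*45 = -142335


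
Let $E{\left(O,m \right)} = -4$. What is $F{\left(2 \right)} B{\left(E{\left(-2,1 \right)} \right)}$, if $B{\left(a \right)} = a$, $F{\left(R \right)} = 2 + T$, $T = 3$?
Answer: $-20$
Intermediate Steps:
$F{\left(R \right)} = 5$ ($F{\left(R \right)} = 2 + 3 = 5$)
$F{\left(2 \right)} B{\left(E{\left(-2,1 \right)} \right)} = 5 \left(-4\right) = -20$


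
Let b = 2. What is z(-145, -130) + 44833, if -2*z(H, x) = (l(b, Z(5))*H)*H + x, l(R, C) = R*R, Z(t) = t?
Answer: 2848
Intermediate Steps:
l(R, C) = R²
z(H, x) = -2*H² - x/2 (z(H, x) = -((2²*H)*H + x)/2 = -((4*H)*H + x)/2 = -(4*H² + x)/2 = -(x + 4*H²)/2 = -2*H² - x/2)
z(-145, -130) + 44833 = (-2*(-145)² - ½*(-130)) + 44833 = (-2*21025 + 65) + 44833 = (-42050 + 65) + 44833 = -41985 + 44833 = 2848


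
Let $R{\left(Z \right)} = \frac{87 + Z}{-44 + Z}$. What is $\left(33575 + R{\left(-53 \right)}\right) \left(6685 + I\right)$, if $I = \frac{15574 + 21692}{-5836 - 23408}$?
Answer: $\frac{106093154794939}{472778} \approx 2.244 \cdot 10^{8}$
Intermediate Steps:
$R{\left(Z \right)} = \frac{87 + Z}{-44 + Z}$
$I = - \frac{6211}{4874}$ ($I = \frac{37266}{-29244} = 37266 \left(- \frac{1}{29244}\right) = - \frac{6211}{4874} \approx -1.2743$)
$\left(33575 + R{\left(-53 \right)}\right) \left(6685 + I\right) = \left(33575 + \frac{87 - 53}{-44 - 53}\right) \left(6685 - \frac{6211}{4874}\right) = \left(33575 + \frac{1}{-97} \cdot 34\right) \frac{32576479}{4874} = \left(33575 - \frac{34}{97}\right) \frac{32576479}{4874} = \frac{3256741}{97} \cdot \frac{32576479}{4874} = \frac{106093154794939}{472778}$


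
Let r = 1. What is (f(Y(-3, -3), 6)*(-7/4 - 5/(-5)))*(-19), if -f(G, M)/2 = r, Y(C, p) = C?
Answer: -57/2 ≈ -28.500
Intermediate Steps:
f(G, M) = -2 (f(G, M) = -2*1 = -2)
(f(Y(-3, -3), 6)*(-7/4 - 5/(-5)))*(-19) = -2*(-7/4 - 5/(-5))*(-19) = -2*(-7*¼ - 5*(-⅕))*(-19) = -2*(-7/4 + 1)*(-19) = -2*(-¾)*(-19) = (3/2)*(-19) = -57/2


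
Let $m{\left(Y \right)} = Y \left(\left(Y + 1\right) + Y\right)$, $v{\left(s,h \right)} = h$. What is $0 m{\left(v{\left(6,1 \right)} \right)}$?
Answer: $0$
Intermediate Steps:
$m{\left(Y \right)} = Y \left(1 + 2 Y\right)$ ($m{\left(Y \right)} = Y \left(\left(1 + Y\right) + Y\right) = Y \left(1 + 2 Y\right)$)
$0 m{\left(v{\left(6,1 \right)} \right)} = 0 \cdot 1 \left(1 + 2 \cdot 1\right) = 0 \cdot 1 \left(1 + 2\right) = 0 \cdot 1 \cdot 3 = 0 \cdot 3 = 0$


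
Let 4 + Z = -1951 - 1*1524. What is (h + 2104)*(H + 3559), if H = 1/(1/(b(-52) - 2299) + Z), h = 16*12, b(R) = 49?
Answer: 63964180331464/7827751 ≈ 8.1715e+6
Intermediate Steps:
Z = -3479 (Z = -4 + (-1951 - 1*1524) = -4 + (-1951 - 1524) = -4 - 3475 = -3479)
h = 192
H = -2250/7827751 (H = 1/(1/(49 - 2299) - 3479) = 1/(1/(-2250) - 3479) = 1/(-1/2250 - 3479) = 1/(-7827751/2250) = -2250/7827751 ≈ -0.00028744)
(h + 2104)*(H + 3559) = (192 + 2104)*(-2250/7827751 + 3559) = 2296*(27858963559/7827751) = 63964180331464/7827751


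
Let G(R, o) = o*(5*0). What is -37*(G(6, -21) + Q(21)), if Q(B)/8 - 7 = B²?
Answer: -132608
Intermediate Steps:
Q(B) = 56 + 8*B²
G(R, o) = 0 (G(R, o) = o*0 = 0)
-37*(G(6, -21) + Q(21)) = -37*(0 + (56 + 8*21²)) = -37*(0 + (56 + 8*441)) = -37*(0 + (56 + 3528)) = -37*(0 + 3584) = -37*3584 = -132608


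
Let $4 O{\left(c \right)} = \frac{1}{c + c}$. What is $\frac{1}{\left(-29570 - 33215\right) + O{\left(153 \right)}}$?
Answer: $- \frac{1224}{76848839} \approx -1.5927 \cdot 10^{-5}$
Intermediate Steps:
$O{\left(c \right)} = \frac{1}{8 c}$ ($O{\left(c \right)} = \frac{1}{4 \left(c + c\right)} = \frac{1}{4 \cdot 2 c} = \frac{\frac{1}{2} \frac{1}{c}}{4} = \frac{1}{8 c}$)
$\frac{1}{\left(-29570 - 33215\right) + O{\left(153 \right)}} = \frac{1}{\left(-29570 - 33215\right) + \frac{1}{8 \cdot 153}} = \frac{1}{-62785 + \frac{1}{8} \cdot \frac{1}{153}} = \frac{1}{-62785 + \frac{1}{1224}} = \frac{1}{- \frac{76848839}{1224}} = - \frac{1224}{76848839}$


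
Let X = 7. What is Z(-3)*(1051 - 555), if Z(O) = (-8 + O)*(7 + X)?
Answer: -76384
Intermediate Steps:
Z(O) = -112 + 14*O (Z(O) = (-8 + O)*(7 + 7) = (-8 + O)*14 = -112 + 14*O)
Z(-3)*(1051 - 555) = (-112 + 14*(-3))*(1051 - 555) = (-112 - 42)*496 = -154*496 = -76384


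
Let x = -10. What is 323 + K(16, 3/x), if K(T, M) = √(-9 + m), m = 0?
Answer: 323 + 3*I ≈ 323.0 + 3.0*I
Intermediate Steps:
K(T, M) = 3*I (K(T, M) = √(-9 + 0) = √(-9) = 3*I)
323 + K(16, 3/x) = 323 + 3*I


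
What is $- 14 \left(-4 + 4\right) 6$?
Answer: $0$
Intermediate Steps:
$- 14 \left(-4 + 4\right) 6 = - 14 \cdot 0 \cdot 6 = \left(-14\right) 0 = 0$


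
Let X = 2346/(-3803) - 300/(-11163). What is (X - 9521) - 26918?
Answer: -515655289923/14150963 ≈ -36440.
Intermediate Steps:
X = -8349166/14150963 (X = 2346*(-1/3803) - 300*(-1/11163) = -2346/3803 + 100/3721 = -8349166/14150963 ≈ -0.59001)
(X - 9521) - 26918 = (-8349166/14150963 - 9521) - 26918 = -134739667889/14150963 - 26918 = -515655289923/14150963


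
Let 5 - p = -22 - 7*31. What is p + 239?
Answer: 483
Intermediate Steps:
p = 244 (p = 5 - (-22 - 7*31) = 5 - (-22 - 217) = 5 - 1*(-239) = 5 + 239 = 244)
p + 239 = 244 + 239 = 483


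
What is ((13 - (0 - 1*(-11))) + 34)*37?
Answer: 1332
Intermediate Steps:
((13 - (0 - 1*(-11))) + 34)*37 = ((13 - (0 + 11)) + 34)*37 = ((13 - 1*11) + 34)*37 = ((13 - 11) + 34)*37 = (2 + 34)*37 = 36*37 = 1332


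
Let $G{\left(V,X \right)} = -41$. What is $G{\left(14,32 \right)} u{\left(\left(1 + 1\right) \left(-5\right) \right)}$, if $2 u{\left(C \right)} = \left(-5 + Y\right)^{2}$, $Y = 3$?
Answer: $-82$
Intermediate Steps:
$u{\left(C \right)} = 2$ ($u{\left(C \right)} = \frac{\left(-5 + 3\right)^{2}}{2} = \frac{\left(-2\right)^{2}}{2} = \frac{1}{2} \cdot 4 = 2$)
$G{\left(14,32 \right)} u{\left(\left(1 + 1\right) \left(-5\right) \right)} = \left(-41\right) 2 = -82$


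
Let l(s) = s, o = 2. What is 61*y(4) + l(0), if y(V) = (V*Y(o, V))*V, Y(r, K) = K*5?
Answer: 19520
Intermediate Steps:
Y(r, K) = 5*K
y(V) = 5*V³ (y(V) = (V*(5*V))*V = (5*V²)*V = 5*V³)
61*y(4) + l(0) = 61*(5*4³) + 0 = 61*(5*64) + 0 = 61*320 + 0 = 19520 + 0 = 19520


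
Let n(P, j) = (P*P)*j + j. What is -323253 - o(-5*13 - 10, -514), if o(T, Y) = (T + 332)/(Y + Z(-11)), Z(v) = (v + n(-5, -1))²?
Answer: -276381572/855 ≈ -3.2325e+5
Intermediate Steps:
n(P, j) = j + j*P² (n(P, j) = P²*j + j = j*P² + j = j + j*P²)
Z(v) = (-26 + v)² (Z(v) = (v - (1 + (-5)²))² = (v - (1 + 25))² = (v - 1*26)² = (v - 26)² = (-26 + v)²)
o(T, Y) = (332 + T)/(1369 + Y) (o(T, Y) = (T + 332)/(Y + (-26 - 11)²) = (332 + T)/(Y + (-37)²) = (332 + T)/(Y + 1369) = (332 + T)/(1369 + Y))
-323253 - o(-5*13 - 10, -514) = -323253 - (332 + (-5*13 - 10))/(1369 - 514) = -323253 - (332 + (-65 - 10))/855 = -323253 - (332 - 75)/855 = -323253 - 257/855 = -276381572/855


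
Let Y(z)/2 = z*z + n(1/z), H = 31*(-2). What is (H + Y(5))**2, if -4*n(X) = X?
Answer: 14641/100 ≈ 146.41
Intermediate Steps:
n(X) = -X/4
H = -62
Y(z) = 2*z**2 - 1/(2*z) (Y(z) = 2*(z*z - 1/(4*z)) = 2*(z**2 - 1/(4*z)) = 2*z**2 - 1/(2*z))
(H + Y(5))**2 = (-62 + (1/2)*(-1 + 4*5**3)/5)**2 = (-62 + (1/2)*(1/5)*(-1 + 4*125))**2 = (-62 + (1/2)*(1/5)*(-1 + 500))**2 = (-62 + (1/2)*(1/5)*499)**2 = (-62 + 499/10)**2 = (-121/10)**2 = 14641/100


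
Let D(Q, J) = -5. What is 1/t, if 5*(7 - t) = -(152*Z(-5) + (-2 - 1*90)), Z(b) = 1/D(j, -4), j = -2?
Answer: -25/437 ≈ -0.057208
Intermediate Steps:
Z(b) = -⅕ (Z(b) = 1/(-5) = -⅕)
t = -437/25 (t = 7 - (-1)*(152*(-⅕) + (-2 - 1*90))/5 = 7 - (-1)*(-152/5 + (-2 - 90))/5 = 7 - (-1)*(-152/5 - 92)/5 = 7 - (-1)*(-612)/(5*5) = 7 - ⅕*612/5 = 7 - 612/25 = -437/25 ≈ -17.480)
1/t = 1/(-437/25) = -25/437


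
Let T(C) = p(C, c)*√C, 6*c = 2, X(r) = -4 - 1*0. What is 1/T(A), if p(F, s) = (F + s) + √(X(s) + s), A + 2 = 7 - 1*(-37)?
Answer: 127*√42/226268 - 3*I*√154/226268 ≈ 0.0036375 - 0.00016454*I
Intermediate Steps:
X(r) = -4 (X(r) = -4 + 0 = -4)
c = ⅓ (c = (⅙)*2 = ⅓ ≈ 0.33333)
A = 42 (A = -2 + (7 - 1*(-37)) = -2 + (7 + 37) = -2 + 44 = 42)
p(F, s) = F + s + √(-4 + s) (p(F, s) = (F + s) + √(-4 + s) = F + s + √(-4 + s))
T(C) = √C*(⅓ + C + I*√33/3) (T(C) = (C + ⅓ + √(-4 + ⅓))*√C = (C + ⅓ + √(-11/3))*√C = (C + ⅓ + I*√33/3)*√C = (⅓ + C + I*√33/3)*√C = √C*(⅓ + C + I*√33/3))
1/T(A) = 1/(√42*(1 + 3*42 + I*√33)/3) = 1/(√42*(1 + 126 + I*√33)/3) = 1/(√42*(127 + I*√33)/3) = √42/(14*(127 + I*√33))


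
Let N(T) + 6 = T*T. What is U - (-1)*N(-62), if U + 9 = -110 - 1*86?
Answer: 3633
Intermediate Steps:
N(T) = -6 + T² (N(T) = -6 + T*T = -6 + T²)
U = -205 (U = -9 + (-110 - 1*86) = -9 + (-110 - 86) = -9 - 196 = -205)
U - (-1)*N(-62) = -205 - (-1)*(-6 + (-62)²) = -205 - (-1)*(-6 + 3844) = -205 - (-1)*3838 = -205 - 1*(-3838) = -205 + 3838 = 3633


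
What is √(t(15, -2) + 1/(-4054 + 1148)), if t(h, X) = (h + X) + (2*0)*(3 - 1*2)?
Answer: √109779962/2906 ≈ 3.6055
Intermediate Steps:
t(h, X) = X + h (t(h, X) = (X + h) + 0*(3 - 2) = (X + h) + 0*1 = (X + h) + 0 = X + h)
√(t(15, -2) + 1/(-4054 + 1148)) = √((-2 + 15) + 1/(-4054 + 1148)) = √(13 + 1/(-2906)) = √(13 - 1/2906) = √(37777/2906) = √109779962/2906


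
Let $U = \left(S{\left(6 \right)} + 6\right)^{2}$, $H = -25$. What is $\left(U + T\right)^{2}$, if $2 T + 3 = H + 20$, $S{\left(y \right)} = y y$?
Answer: $3097600$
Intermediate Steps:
$S{\left(y \right)} = y^{2}$
$T = -4$ ($T = - \frac{3}{2} + \frac{-25 + 20}{2} = - \frac{3}{2} + \frac{1}{2} \left(-5\right) = - \frac{3}{2} - \frac{5}{2} = -4$)
$U = 1764$ ($U = \left(6^{2} + 6\right)^{2} = \left(36 + 6\right)^{2} = 42^{2} = 1764$)
$\left(U + T\right)^{2} = \left(1764 - 4\right)^{2} = 1760^{2} = 3097600$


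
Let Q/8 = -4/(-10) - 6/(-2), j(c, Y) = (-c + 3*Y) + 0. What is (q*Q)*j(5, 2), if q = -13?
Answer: -1768/5 ≈ -353.60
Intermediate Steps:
j(c, Y) = -c + 3*Y
Q = 136/5 (Q = 8*(-4/(-10) - 6/(-2)) = 8*(-4*(-⅒) - 6*(-½)) = 8*(⅖ + 3) = 8*(17/5) = 136/5 ≈ 27.200)
(q*Q)*j(5, 2) = (-13*136/5)*(-1*5 + 3*2) = -1768*(-5 + 6)/5 = -1768/5*1 = -1768/5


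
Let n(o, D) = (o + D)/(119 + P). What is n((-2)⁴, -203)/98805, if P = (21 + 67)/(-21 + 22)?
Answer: -187/20452635 ≈ -9.1431e-6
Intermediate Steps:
P = 88 (P = 88/1 = 88*1 = 88)
n(o, D) = D/207 + o/207 (n(o, D) = (o + D)/(119 + 88) = (D + o)/207 = (D + o)*(1/207) = D/207 + o/207)
n((-2)⁴, -203)/98805 = ((1/207)*(-203) + (1/207)*(-2)⁴)/98805 = (-203/207 + (1/207)*16)*(1/98805) = (-203/207 + 16/207)*(1/98805) = -187/207*1/98805 = -187/20452635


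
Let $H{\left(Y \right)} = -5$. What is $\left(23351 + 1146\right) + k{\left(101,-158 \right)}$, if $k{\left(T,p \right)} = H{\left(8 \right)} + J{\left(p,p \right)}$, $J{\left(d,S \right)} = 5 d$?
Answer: $23702$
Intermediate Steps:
$k{\left(T,p \right)} = -5 + 5 p$
$\left(23351 + 1146\right) + k{\left(101,-158 \right)} = \left(23351 + 1146\right) + \left(-5 + 5 \left(-158\right)\right) = 24497 - 795 = 23702$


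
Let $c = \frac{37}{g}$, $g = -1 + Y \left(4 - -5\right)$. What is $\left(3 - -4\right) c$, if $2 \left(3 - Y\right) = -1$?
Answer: $\frac{518}{61} \approx 8.4918$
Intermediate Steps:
$Y = \frac{7}{2}$ ($Y = 3 - - \frac{1}{2} = 3 + \frac{1}{2} = \frac{7}{2} \approx 3.5$)
$g = \frac{61}{2}$ ($g = -1 + \frac{7 \left(4 - -5\right)}{2} = -1 + \frac{7 \left(4 + 5\right)}{2} = -1 + \frac{7}{2} \cdot 9 = -1 + \frac{63}{2} = \frac{61}{2} \approx 30.5$)
$c = \frac{74}{61}$ ($c = \frac{37}{\frac{61}{2}} = 37 \cdot \frac{2}{61} = \frac{74}{61} \approx 1.2131$)
$\left(3 - -4\right) c = \left(3 - -4\right) \frac{74}{61} = \left(3 + 4\right) \frac{74}{61} = 7 \cdot \frac{74}{61} = \frac{518}{61}$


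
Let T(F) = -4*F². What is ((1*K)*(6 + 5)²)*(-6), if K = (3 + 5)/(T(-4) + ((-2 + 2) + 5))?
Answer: 5808/59 ≈ 98.441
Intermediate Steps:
K = -8/59 (K = (3 + 5)/(-4*(-4)² + ((-2 + 2) + 5)) = 8/(-4*16 + (0 + 5)) = 8/(-64 + 5) = 8/(-59) = 8*(-1/59) = -8/59 ≈ -0.13559)
((1*K)*(6 + 5)²)*(-6) = ((1*(-8/59))*(6 + 5)²)*(-6) = -8/59*11²*(-6) = -8/59*121*(-6) = -968/59*(-6) = 5808/59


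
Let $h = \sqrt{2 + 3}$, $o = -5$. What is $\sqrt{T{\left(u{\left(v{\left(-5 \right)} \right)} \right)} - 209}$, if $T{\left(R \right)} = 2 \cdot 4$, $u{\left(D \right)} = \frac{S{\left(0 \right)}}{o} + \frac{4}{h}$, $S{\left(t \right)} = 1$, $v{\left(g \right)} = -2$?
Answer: $i \sqrt{201} \approx 14.177 i$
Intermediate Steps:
$h = \sqrt{5} \approx 2.2361$
$u{\left(D \right)} = - \frac{1}{5} + \frac{4 \sqrt{5}}{5}$ ($u{\left(D \right)} = 1 \frac{1}{-5} + \frac{4}{\sqrt{5}} = 1 \left(- \frac{1}{5}\right) + 4 \frac{\sqrt{5}}{5} = - \frac{1}{5} + \frac{4 \sqrt{5}}{5}$)
$T{\left(R \right)} = 8$
$\sqrt{T{\left(u{\left(v{\left(-5 \right)} \right)} \right)} - 209} = \sqrt{8 - 209} = \sqrt{-201} = i \sqrt{201}$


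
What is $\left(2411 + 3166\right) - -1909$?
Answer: $7486$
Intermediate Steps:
$\left(2411 + 3166\right) - -1909 = 5577 + 1909 = 7486$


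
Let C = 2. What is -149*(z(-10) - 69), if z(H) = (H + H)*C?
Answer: 16241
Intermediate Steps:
z(H) = 4*H (z(H) = (H + H)*2 = (2*H)*2 = 4*H)
-149*(z(-10) - 69) = -149*(4*(-10) - 69) = -149*(-40 - 69) = -149*(-109) = 16241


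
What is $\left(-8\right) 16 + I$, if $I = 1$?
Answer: $-127$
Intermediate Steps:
$\left(-8\right) 16 + I = \left(-8\right) 16 + 1 = -128 + 1 = -127$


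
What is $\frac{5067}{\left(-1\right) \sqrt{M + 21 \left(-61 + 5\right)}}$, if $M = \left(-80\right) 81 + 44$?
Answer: $\frac{5067 i \sqrt{1903}}{3806} \approx 58.077 i$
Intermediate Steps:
$M = -6436$ ($M = -6480 + 44 = -6436$)
$\frac{5067}{\left(-1\right) \sqrt{M + 21 \left(-61 + 5\right)}} = \frac{5067}{\left(-1\right) \sqrt{-6436 + 21 \left(-61 + 5\right)}} = \frac{5067}{\left(-1\right) \sqrt{-6436 + 21 \left(-56\right)}} = \frac{5067}{\left(-1\right) \sqrt{-6436 - 1176}} = \frac{5067}{\left(-1\right) \sqrt{-7612}} = \frac{5067}{\left(-1\right) 2 i \sqrt{1903}} = \frac{5067}{\left(-2\right) i \sqrt{1903}} = 5067 \frac{i \sqrt{1903}}{3806} = \frac{5067 i \sqrt{1903}}{3806}$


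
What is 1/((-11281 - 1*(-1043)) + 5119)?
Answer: -1/5119 ≈ -0.00019535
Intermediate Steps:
1/((-11281 - 1*(-1043)) + 5119) = 1/((-11281 + 1043) + 5119) = 1/(-10238 + 5119) = 1/(-5119) = -1/5119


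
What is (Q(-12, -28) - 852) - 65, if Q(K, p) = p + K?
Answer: -957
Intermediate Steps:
Q(K, p) = K + p
(Q(-12, -28) - 852) - 65 = ((-12 - 28) - 852) - 65 = (-40 - 852) - 65 = -892 - 65 = -957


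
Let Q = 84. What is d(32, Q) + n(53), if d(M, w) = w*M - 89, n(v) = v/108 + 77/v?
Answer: 14887801/5724 ≈ 2600.9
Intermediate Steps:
n(v) = 77/v + v/108 (n(v) = v*(1/108) + 77/v = v/108 + 77/v = 77/v + v/108)
d(M, w) = -89 + M*w (d(M, w) = M*w - 89 = -89 + M*w)
d(32, Q) + n(53) = (-89 + 32*84) + (77/53 + (1/108)*53) = (-89 + 2688) + (77*(1/53) + 53/108) = 2599 + (77/53 + 53/108) = 2599 + 11125/5724 = 14887801/5724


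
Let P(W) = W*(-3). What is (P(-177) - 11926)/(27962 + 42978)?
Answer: -2279/14188 ≈ -0.16063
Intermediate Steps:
P(W) = -3*W
(P(-177) - 11926)/(27962 + 42978) = (-3*(-177) - 11926)/(27962 + 42978) = (531 - 11926)/70940 = -11395*1/70940 = -2279/14188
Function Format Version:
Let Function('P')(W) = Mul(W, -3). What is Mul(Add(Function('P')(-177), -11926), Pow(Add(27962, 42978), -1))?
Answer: Rational(-2279, 14188) ≈ -0.16063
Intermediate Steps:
Function('P')(W) = Mul(-3, W)
Mul(Add(Function('P')(-177), -11926), Pow(Add(27962, 42978), -1)) = Mul(Add(Mul(-3, -177), -11926), Pow(Add(27962, 42978), -1)) = Mul(Add(531, -11926), Pow(70940, -1)) = Mul(-11395, Rational(1, 70940)) = Rational(-2279, 14188)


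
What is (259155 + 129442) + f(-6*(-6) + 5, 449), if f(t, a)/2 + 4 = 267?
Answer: 389123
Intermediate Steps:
f(t, a) = 526 (f(t, a) = -8 + 2*267 = -8 + 534 = 526)
(259155 + 129442) + f(-6*(-6) + 5, 449) = (259155 + 129442) + 526 = 388597 + 526 = 389123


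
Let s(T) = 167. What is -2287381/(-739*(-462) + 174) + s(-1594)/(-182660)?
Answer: -104467514831/15598798680 ≈ -6.6972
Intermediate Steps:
-2287381/(-739*(-462) + 174) + s(-1594)/(-182660) = -2287381/(-739*(-462) + 174) + 167/(-182660) = -2287381/(341418 + 174) + 167*(-1/182660) = -2287381/341592 - 167/182660 = -104467514831/15598798680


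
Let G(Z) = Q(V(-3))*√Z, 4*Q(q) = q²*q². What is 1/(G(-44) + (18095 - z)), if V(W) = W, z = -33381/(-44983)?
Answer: 146452773207728/2650100287344115483 - 327802186818*I*√11/2650100287344115483 ≈ 5.5263e-5 - 4.1025e-7*I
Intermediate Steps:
z = 33381/44983 (z = -33381*(-1/44983) = 33381/44983 ≈ 0.74208)
Q(q) = q⁴/4 (Q(q) = (q²*q²)/4 = q⁴/4)
G(Z) = 81*√Z/4 (G(Z) = ((¼)*(-3)⁴)*√Z = ((¼)*81)*√Z = 81*√Z/4)
1/(G(-44) + (18095 - z)) = 1/(81*√(-44)/4 + (18095 - 1*33381/44983)) = 1/(81*(2*I*√11)/4 + (18095 - 33381/44983)) = 1/(81*I*√11/2 + 813934004/44983) = 1/(813934004/44983 + 81*I*√11/2)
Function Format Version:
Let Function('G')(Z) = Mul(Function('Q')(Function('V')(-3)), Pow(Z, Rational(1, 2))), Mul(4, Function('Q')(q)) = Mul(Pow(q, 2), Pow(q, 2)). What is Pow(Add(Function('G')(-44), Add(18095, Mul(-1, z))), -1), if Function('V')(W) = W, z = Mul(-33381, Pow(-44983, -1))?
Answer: Add(Rational(146452773207728, 2650100287344115483), Mul(Rational(-327802186818, 2650100287344115483), I, Pow(11, Rational(1, 2)))) ≈ Add(5.5263e-5, Mul(-4.1025e-7, I))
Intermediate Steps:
z = Rational(33381, 44983) (z = Mul(-33381, Rational(-1, 44983)) = Rational(33381, 44983) ≈ 0.74208)
Function('Q')(q) = Mul(Rational(1, 4), Pow(q, 4)) (Function('Q')(q) = Mul(Rational(1, 4), Mul(Pow(q, 2), Pow(q, 2))) = Mul(Rational(1, 4), Pow(q, 4)))
Function('G')(Z) = Mul(Rational(81, 4), Pow(Z, Rational(1, 2))) (Function('G')(Z) = Mul(Mul(Rational(1, 4), Pow(-3, 4)), Pow(Z, Rational(1, 2))) = Mul(Mul(Rational(1, 4), 81), Pow(Z, Rational(1, 2))) = Mul(Rational(81, 4), Pow(Z, Rational(1, 2))))
Pow(Add(Function('G')(-44), Add(18095, Mul(-1, z))), -1) = Pow(Add(Mul(Rational(81, 4), Pow(-44, Rational(1, 2))), Add(18095, Mul(-1, Rational(33381, 44983)))), -1) = Pow(Add(Mul(Rational(81, 4), Mul(2, I, Pow(11, Rational(1, 2)))), Add(18095, Rational(-33381, 44983))), -1) = Pow(Add(Mul(Rational(81, 2), I, Pow(11, Rational(1, 2))), Rational(813934004, 44983)), -1) = Pow(Add(Rational(813934004, 44983), Mul(Rational(81, 2), I, Pow(11, Rational(1, 2)))), -1)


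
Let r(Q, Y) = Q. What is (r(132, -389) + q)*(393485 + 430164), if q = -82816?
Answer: -68102593916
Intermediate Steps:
(r(132, -389) + q)*(393485 + 430164) = (132 - 82816)*(393485 + 430164) = -82684*823649 = -68102593916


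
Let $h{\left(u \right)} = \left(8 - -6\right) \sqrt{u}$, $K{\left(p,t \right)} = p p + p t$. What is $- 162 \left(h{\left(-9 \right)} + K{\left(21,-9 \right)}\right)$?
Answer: $-40824 - 6804 i \approx -40824.0 - 6804.0 i$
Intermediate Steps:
$K{\left(p,t \right)} = p^{2} + p t$
$h{\left(u \right)} = 14 \sqrt{u}$ ($h{\left(u \right)} = \left(8 + 6\right) \sqrt{u} = 14 \sqrt{u}$)
$- 162 \left(h{\left(-9 \right)} + K{\left(21,-9 \right)}\right) = - 162 \left(14 \sqrt{-9} + 21 \left(21 - 9\right)\right) = - 162 \left(14 \cdot 3 i + 21 \cdot 12\right) = - 162 \left(42 i + 252\right) = - 162 \left(252 + 42 i\right) = -40824 - 6804 i$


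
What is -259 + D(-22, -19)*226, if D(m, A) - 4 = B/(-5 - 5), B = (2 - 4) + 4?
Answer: 2999/5 ≈ 599.80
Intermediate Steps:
B = 2 (B = -2 + 4 = 2)
D(m, A) = 19/5 (D(m, A) = 4 + 2/(-5 - 5) = 4 + 2/(-10) = 4 + 2*(-⅒) = 4 - ⅕ = 19/5)
-259 + D(-22, -19)*226 = -259 + (19/5)*226 = -259 + 4294/5 = 2999/5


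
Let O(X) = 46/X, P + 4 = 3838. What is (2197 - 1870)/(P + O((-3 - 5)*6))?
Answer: 7848/91993 ≈ 0.085311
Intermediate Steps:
P = 3834 (P = -4 + 3838 = 3834)
(2197 - 1870)/(P + O((-3 - 5)*6)) = (2197 - 1870)/(3834 + 46/(((-3 - 5)*6))) = 327/(3834 + 46/((-8*6))) = 327/(3834 + 46/(-48)) = 327/(3834 + 46*(-1/48)) = 327/(3834 - 23/24) = 327/(91993/24) = 327*(24/91993) = 7848/91993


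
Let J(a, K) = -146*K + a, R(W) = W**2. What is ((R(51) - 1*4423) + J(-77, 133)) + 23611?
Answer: 2294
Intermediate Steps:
J(a, K) = a - 146*K
((R(51) - 1*4423) + J(-77, 133)) + 23611 = ((51**2 - 1*4423) + (-77 - 146*133)) + 23611 = ((2601 - 4423) + (-77 - 19418)) + 23611 = (-1822 - 19495) + 23611 = -21317 + 23611 = 2294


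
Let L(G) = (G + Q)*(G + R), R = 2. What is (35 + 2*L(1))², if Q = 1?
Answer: 2209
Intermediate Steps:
L(G) = (1 + G)*(2 + G) (L(G) = (G + 1)*(G + 2) = (1 + G)*(2 + G))
(35 + 2*L(1))² = (35 + 2*(2 + 1² + 3*1))² = (35 + 2*(2 + 1 + 3))² = (35 + 2*6)² = (35 + 12)² = 47² = 2209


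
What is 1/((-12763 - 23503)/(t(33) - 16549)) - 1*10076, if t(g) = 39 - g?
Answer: -365399673/36266 ≈ -10076.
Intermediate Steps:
1/((-12763 - 23503)/(t(33) - 16549)) - 1*10076 = 1/((-12763 - 23503)/((39 - 1*33) - 16549)) - 1*10076 = 1/(-36266/((39 - 33) - 16549)) - 10076 = 1/(-36266/(6 - 16549)) - 10076 = 1/(-36266/(-16543)) - 10076 = 1/(-36266*(-1/16543)) - 10076 = 1/(36266/16543) - 10076 = 16543/36266 - 10076 = -365399673/36266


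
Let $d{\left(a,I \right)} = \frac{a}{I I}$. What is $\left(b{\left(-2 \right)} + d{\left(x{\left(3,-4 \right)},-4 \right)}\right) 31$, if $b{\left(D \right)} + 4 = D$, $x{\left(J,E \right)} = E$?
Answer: $- \frac{775}{4} \approx -193.75$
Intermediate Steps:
$b{\left(D \right)} = -4 + D$
$d{\left(a,I \right)} = \frac{a}{I^{2}}$
$\left(b{\left(-2 \right)} + d{\left(x{\left(3,-4 \right)},-4 \right)}\right) 31 = \left(\left(-4 - 2\right) - \frac{4}{16}\right) 31 = \left(-6 - \frac{1}{4}\right) 31 = \left(- \frac{25}{4}\right) 31 = - \frac{775}{4}$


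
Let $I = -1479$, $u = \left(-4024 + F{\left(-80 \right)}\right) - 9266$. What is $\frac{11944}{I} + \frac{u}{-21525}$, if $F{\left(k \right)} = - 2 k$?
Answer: $- \frac{5281674}{707455} \approx -7.4657$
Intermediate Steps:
$u = -13130$ ($u = \left(-4024 - -160\right) - 9266 = \left(-4024 + 160\right) - 9266 = -3864 - 9266 = -13130$)
$\frac{11944}{I} + \frac{u}{-21525} = \frac{11944}{-1479} - \frac{13130}{-21525} = 11944 \left(- \frac{1}{1479}\right) - - \frac{2626}{4305} = - \frac{11944}{1479} + \frac{2626}{4305} = - \frac{5281674}{707455}$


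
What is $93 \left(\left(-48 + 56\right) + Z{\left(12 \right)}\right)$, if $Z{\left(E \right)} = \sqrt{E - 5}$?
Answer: $744 + 93 \sqrt{7} \approx 990.05$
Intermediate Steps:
$Z{\left(E \right)} = \sqrt{-5 + E}$
$93 \left(\left(-48 + 56\right) + Z{\left(12 \right)}\right) = 93 \left(\left(-48 + 56\right) + \sqrt{-5 + 12}\right) = 93 \left(8 + \sqrt{7}\right) = 744 + 93 \sqrt{7}$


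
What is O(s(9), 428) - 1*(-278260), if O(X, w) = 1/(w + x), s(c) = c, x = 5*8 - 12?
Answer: 126886561/456 ≈ 2.7826e+5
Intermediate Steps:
x = 28 (x = 40 - 12 = 28)
O(X, w) = 1/(28 + w) (O(X, w) = 1/(w + 28) = 1/(28 + w))
O(s(9), 428) - 1*(-278260) = 1/(28 + 428) - 1*(-278260) = 1/456 + 278260 = 126886561/456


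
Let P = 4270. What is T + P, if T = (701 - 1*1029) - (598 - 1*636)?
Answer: 3980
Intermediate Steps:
T = -290 (T = (701 - 1029) - (598 - 636) = -328 - 1*(-38) = -328 + 38 = -290)
T + P = -290 + 4270 = 3980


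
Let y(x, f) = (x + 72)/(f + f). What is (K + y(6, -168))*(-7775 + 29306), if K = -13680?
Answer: -16494748383/56 ≈ -2.9455e+8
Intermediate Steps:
y(x, f) = (72 + x)/(2*f) (y(x, f) = (72 + x)/((2*f)) = (72 + x)*(1/(2*f)) = (72 + x)/(2*f))
(K + y(6, -168))*(-7775 + 29306) = (-13680 + (½)*(72 + 6)/(-168))*(-7775 + 29306) = (-13680 + (½)*(-1/168)*78)*21531 = (-13680 - 13/56)*21531 = -766093/56*21531 = -16494748383/56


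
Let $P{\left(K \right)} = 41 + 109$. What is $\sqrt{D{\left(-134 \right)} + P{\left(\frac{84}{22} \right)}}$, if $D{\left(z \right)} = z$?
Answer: $4$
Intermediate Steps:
$P{\left(K \right)} = 150$
$\sqrt{D{\left(-134 \right)} + P{\left(\frac{84}{22} \right)}} = \sqrt{-134 + 150} = \sqrt{16} = 4$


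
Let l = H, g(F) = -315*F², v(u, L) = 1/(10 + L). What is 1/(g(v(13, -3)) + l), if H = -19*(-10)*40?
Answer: 7/53155 ≈ 0.00013169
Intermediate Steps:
H = 7600 (H = 190*40 = 7600)
l = 7600
1/(g(v(13, -3)) + l) = 1/(-315/(10 - 3)² + 7600) = 1/(-315*(1/7)² + 7600) = 1/(-315*(⅐)² + 7600) = 1/(-315*1/49 + 7600) = 1/(-45/7 + 7600) = 1/(53155/7) = 7/53155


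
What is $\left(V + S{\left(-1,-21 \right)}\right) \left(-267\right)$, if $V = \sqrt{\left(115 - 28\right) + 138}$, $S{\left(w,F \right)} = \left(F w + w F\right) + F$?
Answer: $-9612$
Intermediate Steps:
$S{\left(w,F \right)} = F + 2 F w$ ($S{\left(w,F \right)} = \left(F w + F w\right) + F = 2 F w + F = F + 2 F w$)
$V = 15$ ($V = \sqrt{87 + 138} = \sqrt{225} = 15$)
$\left(V + S{\left(-1,-21 \right)}\right) \left(-267\right) = \left(15 - 21 \left(1 + 2 \left(-1\right)\right)\right) \left(-267\right) = \left(15 - 21 \left(1 - 2\right)\right) \left(-267\right) = \left(15 - -21\right) \left(-267\right) = \left(15 + 21\right) \left(-267\right) = 36 \left(-267\right) = -9612$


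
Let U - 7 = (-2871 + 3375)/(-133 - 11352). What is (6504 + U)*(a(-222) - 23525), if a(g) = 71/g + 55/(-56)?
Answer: -10935545212826183/71390760 ≈ -1.5318e+8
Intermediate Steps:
a(g) = -55/56 + 71/g (a(g) = 71/g + 55*(-1/56) = 71/g - 55/56 = -55/56 + 71/g)
U = 79891/11485 (U = 7 + (-2871 + 3375)/(-133 - 11352) = 7 + 504/(-11485) = 7 + 504*(-1/11485) = 7 - 504/11485 = 79891/11485 ≈ 6.9561)
(6504 + U)*(a(-222) - 23525) = (6504 + 79891/11485)*((-55/56 + 71/(-222)) - 23525) = 74778331*((-55/56 + 71*(-1/222)) - 23525)/11485 = 74778331*((-55/56 - 71/222) - 23525)/11485 = 74778331*(-8093/6216 - 23525)/11485 = (74778331/11485)*(-146239493/6216) = -10935545212826183/71390760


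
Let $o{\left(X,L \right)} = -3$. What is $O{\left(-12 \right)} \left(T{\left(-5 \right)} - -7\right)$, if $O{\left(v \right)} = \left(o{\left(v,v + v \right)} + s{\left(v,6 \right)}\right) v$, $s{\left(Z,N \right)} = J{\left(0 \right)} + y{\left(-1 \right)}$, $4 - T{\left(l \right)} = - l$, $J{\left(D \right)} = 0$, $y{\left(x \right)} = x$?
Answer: $288$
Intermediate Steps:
$T{\left(l \right)} = 4 + l$ ($T{\left(l \right)} = 4 - - l = 4 + l$)
$s{\left(Z,N \right)} = -1$ ($s{\left(Z,N \right)} = 0 - 1 = -1$)
$O{\left(v \right)} = - 4 v$ ($O{\left(v \right)} = \left(-3 - 1\right) v = - 4 v$)
$O{\left(-12 \right)} \left(T{\left(-5 \right)} - -7\right) = \left(-4\right) \left(-12\right) \left(\left(4 - 5\right) - -7\right) = 48 \left(-1 + 7\right) = 48 \cdot 6 = 288$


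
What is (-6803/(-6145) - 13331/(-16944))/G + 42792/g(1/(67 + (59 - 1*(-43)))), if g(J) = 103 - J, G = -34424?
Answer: 1440044424257851211/3465976686407040 ≈ 415.48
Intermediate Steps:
(-6803/(-6145) - 13331/(-16944))/G + 42792/g(1/(67 + (59 - 1*(-43)))) = (-6803/(-6145) - 13331/(-16944))/(-34424) + 42792/(103 - 1/(67 + (59 - 1*(-43)))) = (-6803*(-1/6145) - 13331*(-1/16944))*(-1/34424) + 42792/(103 - 1/(67 + (59 + 43))) = (6803/6145 + 13331/16944)*(-1/34424) + 42792/(103 - 1/(67 + 102)) = (197189027/104120880)*(-1/34424) + 42792/(103 - 1/169) = -197189027/3584257173120 + 42792/(103 - 1*1/169) = -197189027/3584257173120 + 42792/(103 - 1/169) = -197189027/3584257173120 + 42792/(17406/169) = -197189027/3584257173120 + 42792*(169/17406) = -197189027/3584257173120 + 1205308/2901 = 1440044424257851211/3465976686407040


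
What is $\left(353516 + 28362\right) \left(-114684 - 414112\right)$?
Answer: $-201935558888$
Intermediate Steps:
$\left(353516 + 28362\right) \left(-114684 - 414112\right) = 381878 \left(-528796\right) = -201935558888$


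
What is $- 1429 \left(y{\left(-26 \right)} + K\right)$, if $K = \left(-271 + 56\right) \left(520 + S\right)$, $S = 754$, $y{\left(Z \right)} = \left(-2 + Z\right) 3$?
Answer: $391537426$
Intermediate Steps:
$y{\left(Z \right)} = -6 + 3 Z$
$K = -273910$ ($K = \left(-271 + 56\right) \left(520 + 754\right) = \left(-215\right) 1274 = -273910$)
$- 1429 \left(y{\left(-26 \right)} + K\right) = - 1429 \left(\left(-6 + 3 \left(-26\right)\right) - 273910\right) = - 1429 \left(\left(-6 - 78\right) - 273910\right) = - 1429 \left(-84 - 273910\right) = \left(-1429\right) \left(-273994\right) = 391537426$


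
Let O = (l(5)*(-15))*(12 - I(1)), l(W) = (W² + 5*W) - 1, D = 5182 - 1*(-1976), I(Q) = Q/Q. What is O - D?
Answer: -15243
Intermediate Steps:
I(Q) = 1
D = 7158 (D = 5182 + 1976 = 7158)
l(W) = -1 + W² + 5*W
O = -8085 (O = ((-1 + 5² + 5*5)*(-15))*(12 - 1*1) = ((-1 + 25 + 25)*(-15))*(12 - 1) = (49*(-15))*11 = -735*11 = -8085)
O - D = -8085 - 1*7158 = -8085 - 7158 = -15243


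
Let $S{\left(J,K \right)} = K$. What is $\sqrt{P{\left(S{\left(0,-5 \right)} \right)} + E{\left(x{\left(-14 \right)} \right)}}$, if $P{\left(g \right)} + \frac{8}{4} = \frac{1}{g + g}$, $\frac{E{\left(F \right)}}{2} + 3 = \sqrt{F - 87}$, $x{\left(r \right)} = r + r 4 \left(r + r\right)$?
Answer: $\frac{\sqrt{-810 + 600 \sqrt{163}}}{10} \approx 8.2766$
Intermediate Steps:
$x{\left(r \right)} = r + 8 r^{2}$ ($x{\left(r \right)} = r + r 4 \cdot 2 r = r + r 8 r = r + 8 r^{2}$)
$E{\left(F \right)} = -6 + 2 \sqrt{-87 + F}$ ($E{\left(F \right)} = -6 + 2 \sqrt{F - 87} = -6 + 2 \sqrt{-87 + F}$)
$P{\left(g \right)} = -2 + \frac{1}{2 g}$ ($P{\left(g \right)} = -2 + \frac{1}{g + g} = -2 + \frac{1}{2 g}$)
$\sqrt{P{\left(S{\left(0,-5 \right)} \right)} + E{\left(x{\left(-14 \right)} \right)}} = \sqrt{\left(-2 + \frac{1}{2 \left(-5\right)}\right) - \left(6 - 2 \sqrt{-87 - 14 \left(1 + 8 \left(-14\right)\right)}\right)} = \sqrt{\left(-2 + \frac{1}{2} \left(- \frac{1}{5}\right)\right) - \left(6 - 2 \sqrt{-87 - 14 \left(1 - 112\right)}\right)} = \sqrt{\left(-2 - \frac{1}{10}\right) - \left(6 - 2 \sqrt{-87 - -1554}\right)} = \sqrt{- \frac{21}{10} - \left(6 - 2 \sqrt{-87 + 1554}\right)} = \sqrt{- \frac{21}{10} - \left(6 - 2 \sqrt{1467}\right)} = \sqrt{- \frac{21}{10} - \left(6 - 2 \cdot 3 \sqrt{163}\right)} = \sqrt{- \frac{21}{10} - \left(6 - 6 \sqrt{163}\right)} = \sqrt{- \frac{81}{10} + 6 \sqrt{163}}$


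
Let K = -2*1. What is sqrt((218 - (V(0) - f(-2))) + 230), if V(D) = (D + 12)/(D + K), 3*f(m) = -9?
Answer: sqrt(451) ≈ 21.237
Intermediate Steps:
K = -2
f(m) = -3 (f(m) = (1/3)*(-9) = -3)
V(D) = (12 + D)/(-2 + D) (V(D) = (D + 12)/(D - 2) = (12 + D)/(-2 + D))
sqrt((218 - (V(0) - f(-2))) + 230) = sqrt((218 - ((12 + 0)/(-2 + 0) - 1*(-3))) + 230) = sqrt((218 - (12/(-2) + 3)) + 230) = sqrt((218 - (-1/2*12 + 3)) + 230) = sqrt((218 - (-6 + 3)) + 230) = sqrt((218 - 1*(-3)) + 230) = sqrt((218 + 3) + 230) = sqrt(221 + 230) = sqrt(451)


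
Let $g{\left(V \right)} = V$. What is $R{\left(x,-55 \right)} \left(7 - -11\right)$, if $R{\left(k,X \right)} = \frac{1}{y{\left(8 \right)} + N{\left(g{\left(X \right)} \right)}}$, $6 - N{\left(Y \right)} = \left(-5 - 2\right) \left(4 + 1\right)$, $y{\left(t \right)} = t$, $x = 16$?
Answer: $\frac{18}{49} \approx 0.36735$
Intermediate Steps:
$N{\left(Y \right)} = 41$ ($N{\left(Y \right)} = 6 - \left(-5 - 2\right) \left(4 + 1\right) = 6 - \left(-7\right) 5 = 6 - -35 = 6 + 35 = 41$)
$R{\left(k,X \right)} = \frac{1}{49}$ ($R{\left(k,X \right)} = \frac{1}{8 + 41} = \frac{1}{49}$)
$R{\left(x,-55 \right)} \left(7 - -11\right) = \frac{7 - -11}{49} = \frac{7 + 11}{49} = \frac{1}{49} \cdot 18 = \frac{18}{49}$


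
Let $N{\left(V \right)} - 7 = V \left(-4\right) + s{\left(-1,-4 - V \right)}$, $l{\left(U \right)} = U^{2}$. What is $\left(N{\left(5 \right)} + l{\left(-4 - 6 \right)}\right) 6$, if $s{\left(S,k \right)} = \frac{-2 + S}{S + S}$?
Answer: $531$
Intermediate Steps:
$s{\left(S,k \right)} = \frac{-2 + S}{2 S}$
$N{\left(V \right)} = \frac{17}{2} - 4 V$ ($N{\left(V \right)} = 7 + \left(V \left(-4\right) + \frac{-2 - 1}{2 \left(-1\right)}\right) = 7 - \left(- \frac{3}{2} + 4 V\right) = \frac{17}{2} - 4 V$)
$\left(N{\left(5 \right)} + l{\left(-4 - 6 \right)}\right) 6 = \left(\left(\frac{17}{2} - 20\right) + \left(-4 - 6\right)^{2}\right) 6 = \left(- \frac{23}{2} + \left(-10\right)^{2}\right) 6 = \left(- \frac{23}{2} + 100\right) 6 = \frac{177}{2} \cdot 6 = 531$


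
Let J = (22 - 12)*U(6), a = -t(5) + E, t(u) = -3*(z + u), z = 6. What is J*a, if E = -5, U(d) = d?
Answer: 1680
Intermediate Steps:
t(u) = -18 - 3*u (t(u) = -3*(6 + u) = -18 - 3*u)
a = 28 (a = -(-18 - 3*5) - 5 = -(-18 - 15) - 5 = -1*(-33) - 5 = 33 - 5 = 28)
J = 60 (J = (22 - 12)*6 = 10*6 = 60)
J*a = 60*28 = 1680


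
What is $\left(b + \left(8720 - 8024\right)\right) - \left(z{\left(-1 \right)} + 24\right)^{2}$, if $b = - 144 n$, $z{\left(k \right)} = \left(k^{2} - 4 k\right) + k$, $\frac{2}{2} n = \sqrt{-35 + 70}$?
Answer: $-88 - 144 \sqrt{35} \approx -939.92$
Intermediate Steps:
$n = \sqrt{35}$ ($n = \sqrt{-35 + 70} = \sqrt{35} \approx 5.9161$)
$z{\left(k \right)} = k^{2} - 3 k$
$b = - 144 \sqrt{35} \approx -851.92$
$\left(b + \left(8720 - 8024\right)\right) - \left(z{\left(-1 \right)} + 24\right)^{2} = \left(- 144 \sqrt{35} + \left(8720 - 8024\right)\right) - \left(- (-3 - 1) + 24\right)^{2} = \left(- 144 \sqrt{35} + 696\right) - \left(\left(-1\right) \left(-4\right) + 24\right)^{2} = \left(696 - 144 \sqrt{35}\right) - \left(4 + 24\right)^{2} = \left(696 - 144 \sqrt{35}\right) - 28^{2} = \left(696 - 144 \sqrt{35}\right) - 784 = -88 - 144 \sqrt{35}$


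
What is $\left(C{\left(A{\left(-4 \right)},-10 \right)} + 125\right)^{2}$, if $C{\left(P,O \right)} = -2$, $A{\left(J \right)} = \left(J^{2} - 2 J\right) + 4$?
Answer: $15129$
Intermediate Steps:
$A{\left(J \right)} = 4 + J^{2} - 2 J$
$\left(C{\left(A{\left(-4 \right)},-10 \right)} + 125\right)^{2} = \left(-2 + 125\right)^{2} = 123^{2} = 15129$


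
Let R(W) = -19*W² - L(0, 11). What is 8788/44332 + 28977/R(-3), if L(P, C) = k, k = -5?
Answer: -320787389/1839778 ≈ -174.36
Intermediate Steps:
L(P, C) = -5
R(W) = 5 - 19*W² (R(W) = -19*W² - 1*(-5) = -19*W² + 5 = 5 - 19*W²)
8788/44332 + 28977/R(-3) = 8788/44332 + 28977/(5 - 19*(-3)²) = 8788*(1/44332) + 28977/(5 - 19*9) = 2197/11083 + 28977/(5 - 171) = 2197/11083 + 28977/(-166) = 2197/11083 + 28977*(-1/166) = 2197/11083 - 28977/166 = -320787389/1839778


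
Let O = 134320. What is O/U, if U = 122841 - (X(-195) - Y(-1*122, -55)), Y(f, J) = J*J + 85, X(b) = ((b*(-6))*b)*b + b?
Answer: -8395/2772694 ≈ -0.0030277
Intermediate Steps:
X(b) = b - 6*b³ (X(b) = ((-6*b)*b)*b + b = (-6*b²)*b + b = -6*b³ + b = b - 6*b³)
Y(f, J) = 85 + J² (Y(f, J) = J² + 85 = 85 + J²)
U = -44363104 (U = 122841 - ((-195 - 6*(-195)³) - (85 + (-55)²)) = 122841 - ((-195 - 6*(-7414875)) - (85 + 3025)) = 122841 - ((-195 + 44489250) - 1*3110) = 122841 - (44489055 - 3110) = 122841 - 1*44485945 = 122841 - 44485945 = -44363104)
O/U = 134320/(-44363104) = 134320*(-1/44363104) = -8395/2772694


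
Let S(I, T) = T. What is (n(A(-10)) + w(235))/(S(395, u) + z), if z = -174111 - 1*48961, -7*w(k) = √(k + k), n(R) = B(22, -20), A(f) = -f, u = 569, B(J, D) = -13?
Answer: 13/222503 + √470/1557521 ≈ 7.2345e-5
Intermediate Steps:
n(R) = -13
w(k) = -√2*√k/7 (w(k) = -√(k + k)/7 = -√2*√k/7)
z = -223072 (z = -174111 - 48961 = -223072)
(n(A(-10)) + w(235))/(S(395, u) + z) = (-13 - √2*√235/7)/(569 - 223072) = (-13 - √470/7)/(-222503) = (-13 - √470/7)*(-1/222503) = 13/222503 + √470/1557521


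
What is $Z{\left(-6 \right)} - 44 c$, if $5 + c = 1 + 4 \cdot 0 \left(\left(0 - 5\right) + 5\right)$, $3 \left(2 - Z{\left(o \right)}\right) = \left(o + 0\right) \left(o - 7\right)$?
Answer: $152$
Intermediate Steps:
$Z{\left(o \right)} = 2 - \frac{o \left(-7 + o\right)}{3}$ ($Z{\left(o \right)} = 2 - \frac{\left(o + 0\right) \left(o - 7\right)}{3} = 2 - \frac{o \left(-7 + o\right)}{3}$)
$c = -4$ ($c = -5 + \left(1 + 4 \cdot 0 \left(\left(0 - 5\right) + 5\right)\right) = -5 + \left(1 + 0 \left(-5 + 5\right)\right) = -5 + \left(1 + 0 \cdot 0\right) = -5 + \left(1 + 0\right) = -5 + 1 = -4$)
$Z{\left(-6 \right)} - 44 c = \left(2 - \frac{\left(-6\right)^{2}}{3} + \frac{7}{3} \left(-6\right)\right) - -176 = \left(2 - 12 - 14\right) + 176 = -24 + 176 = 152$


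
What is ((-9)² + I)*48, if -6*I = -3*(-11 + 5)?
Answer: 3744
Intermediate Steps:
I = -3 (I = -(-1)*(-11 + 5)/2 = -(-1)*(-6)/2 = -⅙*18 = -3)
((-9)² + I)*48 = ((-9)² - 3)*48 = (81 - 3)*48 = 78*48 = 3744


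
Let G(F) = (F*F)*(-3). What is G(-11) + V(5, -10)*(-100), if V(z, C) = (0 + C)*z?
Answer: 4637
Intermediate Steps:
G(F) = -3*F² (G(F) = F²*(-3) = -3*F²)
V(z, C) = C*z
G(-11) + V(5, -10)*(-100) = -3*(-11)² - 10*5*(-100) = -3*121 - 50*(-100) = -363 + 5000 = 4637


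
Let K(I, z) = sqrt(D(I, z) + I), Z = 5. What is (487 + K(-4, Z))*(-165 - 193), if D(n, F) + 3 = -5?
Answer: -174346 - 716*I*sqrt(3) ≈ -1.7435e+5 - 1240.1*I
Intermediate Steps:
D(n, F) = -8 (D(n, F) = -3 - 5 = -8)
K(I, z) = sqrt(-8 + I)
(487 + K(-4, Z))*(-165 - 193) = (487 + sqrt(-8 - 4))*(-165 - 193) = (487 + sqrt(-12))*(-358) = (487 + 2*I*sqrt(3))*(-358) = -174346 - 716*I*sqrt(3)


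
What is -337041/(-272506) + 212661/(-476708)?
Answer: 51359371281/64952895124 ≈ 0.79072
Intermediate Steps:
-337041/(-272506) + 212661/(-476708) = -337041*(-1/272506) + 212661*(-1/476708) = 337041/272506 - 212661/476708 = 51359371281/64952895124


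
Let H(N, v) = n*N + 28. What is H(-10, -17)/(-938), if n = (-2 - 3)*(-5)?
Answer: 111/469 ≈ 0.23667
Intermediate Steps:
n = 25 (n = -5*(-5) = 25)
H(N, v) = 28 + 25*N (H(N, v) = 25*N + 28 = 28 + 25*N)
H(-10, -17)/(-938) = (28 + 25*(-10))/(-938) = (28 - 250)*(-1/938) = -222*(-1/938) = 111/469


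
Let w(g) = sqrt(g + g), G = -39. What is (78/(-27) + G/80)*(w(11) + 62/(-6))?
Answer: 75361/2160 - 2431*sqrt(22)/720 ≈ 19.053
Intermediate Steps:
w(g) = sqrt(2)*sqrt(g) (w(g) = sqrt(2*g) = sqrt(2)*sqrt(g))
(78/(-27) + G/80)*(w(11) + 62/(-6)) = (78/(-27) - 39/80)*(sqrt(2)*sqrt(11) + 62/(-6)) = (78*(-1/27) - 39*1/80)*(sqrt(22) + 62*(-1/6)) = (-26/9 - 39/80)*(sqrt(22) - 31/3) = -2431*(-31/3 + sqrt(22))/720 = 75361/2160 - 2431*sqrt(22)/720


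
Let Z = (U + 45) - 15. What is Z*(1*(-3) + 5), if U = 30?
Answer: 120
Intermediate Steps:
Z = 60 (Z = (30 + 45) - 15 = 75 - 15 = 60)
Z*(1*(-3) + 5) = 60*(1*(-3) + 5) = 60*(-3 + 5) = 60*2 = 120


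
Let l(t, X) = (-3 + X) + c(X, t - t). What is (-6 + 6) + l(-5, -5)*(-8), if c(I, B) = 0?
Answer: 64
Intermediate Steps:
l(t, X) = -3 + X (l(t, X) = (-3 + X) + 0 = -3 + X)
(-6 + 6) + l(-5, -5)*(-8) = (-6 + 6) + (-3 - 5)*(-8) = 0 - 8*(-8) = 0 + 64 = 64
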